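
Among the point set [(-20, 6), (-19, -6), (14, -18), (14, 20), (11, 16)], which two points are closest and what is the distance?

Computing all pairwise distances among 5 points:

d((-20, 6), (-19, -6)) = 12.0416
d((-20, 6), (14, -18)) = 41.6173
d((-20, 6), (14, 20)) = 36.7696
d((-20, 6), (11, 16)) = 32.573
d((-19, -6), (14, -18)) = 35.1141
d((-19, -6), (14, 20)) = 42.0119
d((-19, -6), (11, 16)) = 37.2022
d((14, -18), (14, 20)) = 38.0
d((14, -18), (11, 16)) = 34.1321
d((14, 20), (11, 16)) = 5.0 <-- minimum

Closest pair: (14, 20) and (11, 16) with distance 5.0

The closest pair is (14, 20) and (11, 16) with Euclidean distance 5.0. For 5 points, brute-force pairwise comparison is shown above. For large n, the divide-and-conquer algorithm (sort by x, recurse on halves, check the dividing strip) achieves O(n log n).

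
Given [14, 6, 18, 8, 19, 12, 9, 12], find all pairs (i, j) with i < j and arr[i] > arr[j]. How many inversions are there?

Finding inversions in [14, 6, 18, 8, 19, 12, 9, 12]:

(0, 1): arr[0]=14 > arr[1]=6
(0, 3): arr[0]=14 > arr[3]=8
(0, 5): arr[0]=14 > arr[5]=12
(0, 6): arr[0]=14 > arr[6]=9
(0, 7): arr[0]=14 > arr[7]=12
(2, 3): arr[2]=18 > arr[3]=8
(2, 5): arr[2]=18 > arr[5]=12
(2, 6): arr[2]=18 > arr[6]=9
(2, 7): arr[2]=18 > arr[7]=12
(4, 5): arr[4]=19 > arr[5]=12
(4, 6): arr[4]=19 > arr[6]=9
(4, 7): arr[4]=19 > arr[7]=12
(5, 6): arr[5]=12 > arr[6]=9

Total inversions: 13

The array has 13 inversion(s): (0,1), (0,3), (0,5), (0,6), (0,7), (2,3), (2,5), (2,6), (2,7), (4,5), (4,6), (4,7), (5,6). Each pair (i,j) satisfies i < j and arr[i] > arr[j].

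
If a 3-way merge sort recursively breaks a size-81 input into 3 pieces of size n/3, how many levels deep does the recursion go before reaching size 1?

For divide and conquer with division factor 3:

Problem sizes at each level:
Level 0: 81
Level 1: 27
Level 2: 9
Level 3: 3
Level 4: 1

The root is level 0 and the size-1 base case is level 4 (the tree spans levels 0 through 4, i.e. 5 levels counting the root), so the depth is the number of divisions: log_3(81) = 4

The recursion tree depth is log_3(81) = 4. At each level, the problem size is divided by 3, so it takes 4 divisions to reduce to a base case of size 1. The algorithm makes 3 recursive calls at each level.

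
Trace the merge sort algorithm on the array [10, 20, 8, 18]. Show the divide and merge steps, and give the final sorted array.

Merge sort trace:

Split: [10, 20, 8, 18] -> [10, 20] and [8, 18]
  Split: [10, 20] -> [10] and [20]
  Merge: [10] + [20] -> [10, 20]
  Split: [8, 18] -> [8] and [18]
  Merge: [8] + [18] -> [8, 18]
Merge: [10, 20] + [8, 18] -> [8, 10, 18, 20]

Final sorted array: [8, 10, 18, 20]

The merge sort proceeds by recursively splitting the array and merging sorted halves.
After all merges, the sorted array is [8, 10, 18, 20].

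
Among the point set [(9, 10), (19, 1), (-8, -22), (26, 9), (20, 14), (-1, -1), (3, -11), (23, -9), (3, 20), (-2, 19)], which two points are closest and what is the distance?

Computing all pairwise distances among 10 points:

d((9, 10), (19, 1)) = 13.4536
d((9, 10), (-8, -22)) = 36.2353
d((9, 10), (26, 9)) = 17.0294
d((9, 10), (20, 14)) = 11.7047
d((9, 10), (-1, -1)) = 14.8661
d((9, 10), (3, -11)) = 21.8403
d((9, 10), (23, -9)) = 23.6008
d((9, 10), (3, 20)) = 11.6619
d((9, 10), (-2, 19)) = 14.2127
d((19, 1), (-8, -22)) = 35.4683
d((19, 1), (26, 9)) = 10.6301
d((19, 1), (20, 14)) = 13.0384
d((19, 1), (-1, -1)) = 20.0998
d((19, 1), (3, -11)) = 20.0
d((19, 1), (23, -9)) = 10.7703
d((19, 1), (3, 20)) = 24.8395
d((19, 1), (-2, 19)) = 27.6586
d((-8, -22), (26, 9)) = 46.0109
d((-8, -22), (20, 14)) = 45.607
d((-8, -22), (-1, -1)) = 22.1359
d((-8, -22), (3, -11)) = 15.5563
d((-8, -22), (23, -9)) = 33.6155
d((-8, -22), (3, 20)) = 43.4166
d((-8, -22), (-2, 19)) = 41.4367
d((26, 9), (20, 14)) = 7.8102
d((26, 9), (-1, -1)) = 28.7924
d((26, 9), (3, -11)) = 30.4795
d((26, 9), (23, -9)) = 18.2483
d((26, 9), (3, 20)) = 25.4951
d((26, 9), (-2, 19)) = 29.7321
d((20, 14), (-1, -1)) = 25.807
d((20, 14), (3, -11)) = 30.2324
d((20, 14), (23, -9)) = 23.1948
d((20, 14), (3, 20)) = 18.0278
d((20, 14), (-2, 19)) = 22.561
d((-1, -1), (3, -11)) = 10.7703
d((-1, -1), (23, -9)) = 25.2982
d((-1, -1), (3, 20)) = 21.3776
d((-1, -1), (-2, 19)) = 20.025
d((3, -11), (23, -9)) = 20.0998
d((3, -11), (3, 20)) = 31.0
d((3, -11), (-2, 19)) = 30.4138
d((23, -9), (3, 20)) = 35.2278
d((23, -9), (-2, 19)) = 37.5366
d((3, 20), (-2, 19)) = 5.099 <-- minimum

Closest pair: (3, 20) and (-2, 19) with distance 5.099

The closest pair is (3, 20) and (-2, 19) with Euclidean distance 5.099. For 10 points, brute-force pairwise comparison is shown above. For large n, the divide-and-conquer algorithm (sort by x, recurse on halves, check the dividing strip) achieves O(n log n).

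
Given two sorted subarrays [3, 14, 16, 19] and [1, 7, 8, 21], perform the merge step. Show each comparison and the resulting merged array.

Merging process:

Compare 3 vs 1: take 1 from right. Merged: [1]
Compare 3 vs 7: take 3 from left. Merged: [1, 3]
Compare 14 vs 7: take 7 from right. Merged: [1, 3, 7]
Compare 14 vs 8: take 8 from right. Merged: [1, 3, 7, 8]
Compare 14 vs 21: take 14 from left. Merged: [1, 3, 7, 8, 14]
Compare 16 vs 21: take 16 from left. Merged: [1, 3, 7, 8, 14, 16]
Compare 19 vs 21: take 19 from left. Merged: [1, 3, 7, 8, 14, 16, 19]
Append remaining from right: [21]. Merged: [1, 3, 7, 8, 14, 16, 19, 21]

Final merged array: [1, 3, 7, 8, 14, 16, 19, 21]
Total comparisons: 7

The merged array is [1, 3, 7, 8, 14, 16, 19, 21], requiring 7 comparisons. The merge step runs in O(n) time where n is the total number of elements.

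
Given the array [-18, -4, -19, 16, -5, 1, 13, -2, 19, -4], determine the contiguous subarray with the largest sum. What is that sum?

Using Kadane's algorithm on [-18, -4, -19, 16, -5, 1, 13, -2, 19, -4]:

Scanning through the array:
Position 1 (value -4): max_ending_here = -4, max_so_far = -4
Position 2 (value -19): max_ending_here = -19, max_so_far = -4
Position 3 (value 16): max_ending_here = 16, max_so_far = 16
Position 4 (value -5): max_ending_here = 11, max_so_far = 16
Position 5 (value 1): max_ending_here = 12, max_so_far = 16
Position 6 (value 13): max_ending_here = 25, max_so_far = 25
Position 7 (value -2): max_ending_here = 23, max_so_far = 25
Position 8 (value 19): max_ending_here = 42, max_so_far = 42
Position 9 (value -4): max_ending_here = 38, max_so_far = 42

Maximum subarray: [16, -5, 1, 13, -2, 19]
Maximum sum: 42

The maximum subarray is [16, -5, 1, 13, -2, 19] with sum 42. This subarray runs from index 3 to index 8.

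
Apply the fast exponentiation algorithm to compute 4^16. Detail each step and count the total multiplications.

Computing 4^16 by squaring (build up from 4^1; each line after the first costs one multiplication):

4^1 = 4
4^2 = (4^1)^2 = 4^2 = 16
4^4 = (4^2)^2 = 16^2 = 256
4^8 = (4^4)^2 = 256^2 = 65536
4^16 = (4^8)^2 = 65536^2 = 4294967296

Result: 4294967296
Multiplications needed: 4 (4 lines after 4^1)

4^16 = 4294967296. Using exponentiation by squaring, this requires 4 multiplications. The key idea: if the exponent is even, square the half-power; if odd, multiply by the base once.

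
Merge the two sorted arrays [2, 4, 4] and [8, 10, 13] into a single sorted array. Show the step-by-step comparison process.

Merging process:

Compare 2 vs 8: take 2 from left. Merged: [2]
Compare 4 vs 8: take 4 from left. Merged: [2, 4]
Compare 4 vs 8: take 4 from left. Merged: [2, 4, 4]
Append remaining from right: [8, 10, 13]. Merged: [2, 4, 4, 8, 10, 13]

Final merged array: [2, 4, 4, 8, 10, 13]
Total comparisons: 3

The merged array is [2, 4, 4, 8, 10, 13], requiring 3 comparisons. The merge step runs in O(n) time where n is the total number of elements.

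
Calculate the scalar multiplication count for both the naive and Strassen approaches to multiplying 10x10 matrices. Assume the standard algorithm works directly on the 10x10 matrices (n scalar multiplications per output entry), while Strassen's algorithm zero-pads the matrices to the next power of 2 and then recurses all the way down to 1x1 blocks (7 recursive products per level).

Matrix multiplication for 10x10 matrices:

Strassen's algorithm requires power-of-2 dimensions. Pad 10x10 to 16x16 (next power of 2).

Standard algorithm: 10^3 = 1000 multiplications
Strassen's algorithm: 7^(log2(16)) = 7^4 = 2401 multiplications
Difference: 1000 - 2401 = -1401 (Strassen uses MORE here due to padding overhead — for small or just-over-power-of-2 n, padding can outweigh the per-level savings)

Standard: 1000 multiplications (10^3). Strassen: 2401 multiplications (7^4, after padding to 16x16). Strassen reduces 8 recursive multiplications to 7 at each level.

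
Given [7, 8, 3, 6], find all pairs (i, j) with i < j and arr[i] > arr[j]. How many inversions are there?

Finding inversions in [7, 8, 3, 6]:

(0, 2): arr[0]=7 > arr[2]=3
(0, 3): arr[0]=7 > arr[3]=6
(1, 2): arr[1]=8 > arr[2]=3
(1, 3): arr[1]=8 > arr[3]=6

Total inversions: 4

The array has 4 inversion(s): (0,2), (0,3), (1,2), (1,3). Each pair (i,j) satisfies i < j and arr[i] > arr[j].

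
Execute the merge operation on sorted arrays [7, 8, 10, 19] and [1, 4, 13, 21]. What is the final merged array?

Merging process:

Compare 7 vs 1: take 1 from right. Merged: [1]
Compare 7 vs 4: take 4 from right. Merged: [1, 4]
Compare 7 vs 13: take 7 from left. Merged: [1, 4, 7]
Compare 8 vs 13: take 8 from left. Merged: [1, 4, 7, 8]
Compare 10 vs 13: take 10 from left. Merged: [1, 4, 7, 8, 10]
Compare 19 vs 13: take 13 from right. Merged: [1, 4, 7, 8, 10, 13]
Compare 19 vs 21: take 19 from left. Merged: [1, 4, 7, 8, 10, 13, 19]
Append remaining from right: [21]. Merged: [1, 4, 7, 8, 10, 13, 19, 21]

Final merged array: [1, 4, 7, 8, 10, 13, 19, 21]
Total comparisons: 7

The merged array is [1, 4, 7, 8, 10, 13, 19, 21], requiring 7 comparisons. The merge step runs in O(n) time where n is the total number of elements.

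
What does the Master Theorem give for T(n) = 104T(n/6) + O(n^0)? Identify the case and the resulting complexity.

Master Theorem for T(n) = 104T(n/6) + O(n^0):

a = 104, b = 6, c = 0
log_b(a) = log_6(104) = 2.5921

Case 1: c = 0 < log_6(104) = 2.5921
T(n) = O(n^(log_6 104))

For T(n) = 104T(n/6) + O(n^0): log_6(104) = 2.5921. This is Case 1 of the Master Theorem (c < log_b(a), work dominated by leaves), giving O(n^(log_6 104)).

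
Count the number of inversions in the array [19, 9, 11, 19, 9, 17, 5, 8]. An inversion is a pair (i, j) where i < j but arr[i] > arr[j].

Finding inversions in [19, 9, 11, 19, 9, 17, 5, 8]:

(0, 1): arr[0]=19 > arr[1]=9
(0, 2): arr[0]=19 > arr[2]=11
(0, 4): arr[0]=19 > arr[4]=9
(0, 5): arr[0]=19 > arr[5]=17
(0, 6): arr[0]=19 > arr[6]=5
(0, 7): arr[0]=19 > arr[7]=8
(1, 6): arr[1]=9 > arr[6]=5
(1, 7): arr[1]=9 > arr[7]=8
(2, 4): arr[2]=11 > arr[4]=9
(2, 6): arr[2]=11 > arr[6]=5
(2, 7): arr[2]=11 > arr[7]=8
(3, 4): arr[3]=19 > arr[4]=9
(3, 5): arr[3]=19 > arr[5]=17
(3, 6): arr[3]=19 > arr[6]=5
(3, 7): arr[3]=19 > arr[7]=8
(4, 6): arr[4]=9 > arr[6]=5
(4, 7): arr[4]=9 > arr[7]=8
(5, 6): arr[5]=17 > arr[6]=5
(5, 7): arr[5]=17 > arr[7]=8

Total inversions: 19

The array has 19 inversion(s): (0,1), (0,2), (0,4), (0,5), (0,6), (0,7), (1,6), (1,7), (2,4), (2,6), (2,7), (3,4), (3,5), (3,6), (3,7), (4,6), (4,7), (5,6), (5,7). Each pair (i,j) satisfies i < j and arr[i] > arr[j].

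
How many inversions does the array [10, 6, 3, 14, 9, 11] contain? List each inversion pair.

Finding inversions in [10, 6, 3, 14, 9, 11]:

(0, 1): arr[0]=10 > arr[1]=6
(0, 2): arr[0]=10 > arr[2]=3
(0, 4): arr[0]=10 > arr[4]=9
(1, 2): arr[1]=6 > arr[2]=3
(3, 4): arr[3]=14 > arr[4]=9
(3, 5): arr[3]=14 > arr[5]=11

Total inversions: 6

The array has 6 inversion(s): (0,1), (0,2), (0,4), (1,2), (3,4), (3,5). Each pair (i,j) satisfies i < j and arr[i] > arr[j].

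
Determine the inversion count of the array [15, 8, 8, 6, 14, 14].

Finding inversions in [15, 8, 8, 6, 14, 14]:

(0, 1): arr[0]=15 > arr[1]=8
(0, 2): arr[0]=15 > arr[2]=8
(0, 3): arr[0]=15 > arr[3]=6
(0, 4): arr[0]=15 > arr[4]=14
(0, 5): arr[0]=15 > arr[5]=14
(1, 3): arr[1]=8 > arr[3]=6
(2, 3): arr[2]=8 > arr[3]=6

Total inversions: 7

The array has 7 inversion(s): (0,1), (0,2), (0,3), (0,4), (0,5), (1,3), (2,3). Each pair (i,j) satisfies i < j and arr[i] > arr[j].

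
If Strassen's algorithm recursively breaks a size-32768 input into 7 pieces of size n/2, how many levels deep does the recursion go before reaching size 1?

For divide and conquer with division factor 2:

Problem sizes at each level:
Level 0: 32768
Level 1: 16384
Level 2: 8192
Level 3: 4096
Level 4: 2048
Level 5: 1024
Level 6: 512
Level 7: 256
Level 8: 128
Level 9: 64
Level 10: 32
Level 11: 16
Level 12: 8
Level 13: 4
Level 14: 2
Level 15: 1

The root is level 0 and the size-1 base case is level 15 (the tree spans levels 0 through 15, i.e. 16 levels counting the root), so the depth is the number of divisions: log_2(32768) = 15

The recursion tree depth is log_2(32768) = 15. At each level, the problem size is divided by 2, so it takes 15 divisions to reduce to a base case of size 1. The algorithm makes 7 recursive calls at each level.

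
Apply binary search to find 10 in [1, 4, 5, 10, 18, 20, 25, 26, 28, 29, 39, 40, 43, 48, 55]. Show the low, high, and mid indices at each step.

Binary search for 10 in [1, 4, 5, 10, 18, 20, 25, 26, 28, 29, 39, 40, 43, 48, 55]:

lo=0, hi=14, mid=7, arr[mid]=26 -> 26 > 10, search left half
lo=0, hi=6, mid=3, arr[mid]=10 -> Found target at index 3!

Binary search finds 10 at index 3 after 2 comparisons. The search repeatedly halves the search space by comparing with the middle element.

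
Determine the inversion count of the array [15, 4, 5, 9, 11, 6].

Finding inversions in [15, 4, 5, 9, 11, 6]:

(0, 1): arr[0]=15 > arr[1]=4
(0, 2): arr[0]=15 > arr[2]=5
(0, 3): arr[0]=15 > arr[3]=9
(0, 4): arr[0]=15 > arr[4]=11
(0, 5): arr[0]=15 > arr[5]=6
(3, 5): arr[3]=9 > arr[5]=6
(4, 5): arr[4]=11 > arr[5]=6

Total inversions: 7

The array has 7 inversion(s): (0,1), (0,2), (0,3), (0,4), (0,5), (3,5), (4,5). Each pair (i,j) satisfies i < j and arr[i] > arr[j].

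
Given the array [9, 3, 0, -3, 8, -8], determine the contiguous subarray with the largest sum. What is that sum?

Using Kadane's algorithm on [9, 3, 0, -3, 8, -8]:

Scanning through the array:
Position 1 (value 3): max_ending_here = 12, max_so_far = 12
Position 2 (value 0): max_ending_here = 12, max_so_far = 12
Position 3 (value -3): max_ending_here = 9, max_so_far = 12
Position 4 (value 8): max_ending_here = 17, max_so_far = 17
Position 5 (value -8): max_ending_here = 9, max_so_far = 17

Maximum subarray: [9, 3, 0, -3, 8]
Maximum sum: 17

The maximum subarray is [9, 3, 0, -3, 8] with sum 17. This subarray runs from index 0 to index 4.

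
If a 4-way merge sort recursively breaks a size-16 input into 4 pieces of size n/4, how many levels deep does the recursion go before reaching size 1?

For divide and conquer with division factor 4:

Problem sizes at each level:
Level 0: 16
Level 1: 4
Level 2: 1

The root is level 0 and the size-1 base case is level 2 (the tree spans levels 0 through 2, i.e. 3 levels counting the root), so the depth is the number of divisions: log_4(16) = 2

The recursion tree depth is log_4(16) = 2. At each level, the problem size is divided by 4, so it takes 2 divisions to reduce to a base case of size 1. The algorithm makes 4 recursive calls at each level.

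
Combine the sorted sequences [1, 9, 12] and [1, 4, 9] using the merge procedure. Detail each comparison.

Merging process:

Compare 1 vs 1: take 1 from left. Merged: [1]
Compare 9 vs 1: take 1 from right. Merged: [1, 1]
Compare 9 vs 4: take 4 from right. Merged: [1, 1, 4]
Compare 9 vs 9: take 9 from left. Merged: [1, 1, 4, 9]
Compare 12 vs 9: take 9 from right. Merged: [1, 1, 4, 9, 9]
Append remaining from left: [12]. Merged: [1, 1, 4, 9, 9, 12]

Final merged array: [1, 1, 4, 9, 9, 12]
Total comparisons: 5

The merged array is [1, 1, 4, 9, 9, 12], requiring 5 comparisons. The merge step runs in O(n) time where n is the total number of elements.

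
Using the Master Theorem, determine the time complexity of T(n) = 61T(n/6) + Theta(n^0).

Master Theorem for T(n) = 61T(n/6) + O(n^0):

a = 61, b = 6, c = 0
log_b(a) = log_6(61) = 2.2943

Case 1: c = 0 < log_6(61) = 2.2943
T(n) = O(n^(log_6 61))

For T(n) = 61T(n/6) + O(n^0): log_6(61) = 2.2943. This is Case 1 of the Master Theorem (c < log_b(a), work dominated by leaves), giving O(n^(log_6 61)).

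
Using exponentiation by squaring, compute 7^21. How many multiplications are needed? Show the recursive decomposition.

Computing 7^21 by squaring (build up from 7^1; each line after the first costs one multiplication):

7^1 = 7
7^2 = (7^1)^2 = 7^2 = 49
7^4 = (7^2)^2 = 49^2 = 2401
7^5 = 7 * 7^4 = 7 * 2401 = 16807
7^10 = (7^5)^2 = 16807^2 = 282475249
7^20 = (7^10)^2 = 282475249^2 = 79792266297612001
7^21 = 7 * 7^20 = 7 * 79792266297612001 = 558545864083284007

Result: 558545864083284007
Multiplications needed: 6 (6 lines after 7^1)

7^21 = 558545864083284007. Using exponentiation by squaring, this requires 6 multiplications. The key idea: if the exponent is even, square the half-power; if odd, multiply by the base once.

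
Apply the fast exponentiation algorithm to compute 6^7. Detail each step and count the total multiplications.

Computing 6^7 by squaring (build up from 6^1; each line after the first costs one multiplication):

6^1 = 6
6^2 = (6^1)^2 = 6^2 = 36
6^3 = 6 * 6^2 = 6 * 36 = 216
6^6 = (6^3)^2 = 216^2 = 46656
6^7 = 6 * 6^6 = 6 * 46656 = 279936

Result: 279936
Multiplications needed: 4 (4 lines after 6^1)

6^7 = 279936. Using exponentiation by squaring, this requires 4 multiplications. The key idea: if the exponent is even, square the half-power; if odd, multiply by the base once.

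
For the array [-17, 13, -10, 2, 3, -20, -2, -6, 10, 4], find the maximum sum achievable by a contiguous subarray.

Using Kadane's algorithm on [-17, 13, -10, 2, 3, -20, -2, -6, 10, 4]:

Scanning through the array:
Position 1 (value 13): max_ending_here = 13, max_so_far = 13
Position 2 (value -10): max_ending_here = 3, max_so_far = 13
Position 3 (value 2): max_ending_here = 5, max_so_far = 13
Position 4 (value 3): max_ending_here = 8, max_so_far = 13
Position 5 (value -20): max_ending_here = -12, max_so_far = 13
Position 6 (value -2): max_ending_here = -2, max_so_far = 13
Position 7 (value -6): max_ending_here = -6, max_so_far = 13
Position 8 (value 10): max_ending_here = 10, max_so_far = 13
Position 9 (value 4): max_ending_here = 14, max_so_far = 14

Maximum subarray: [10, 4]
Maximum sum: 14

The maximum subarray is [10, 4] with sum 14. This subarray runs from index 8 to index 9.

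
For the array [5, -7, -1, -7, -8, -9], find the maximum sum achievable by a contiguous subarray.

Using Kadane's algorithm on [5, -7, -1, -7, -8, -9]:

Scanning through the array:
Position 1 (value -7): max_ending_here = -2, max_so_far = 5
Position 2 (value -1): max_ending_here = -1, max_so_far = 5
Position 3 (value -7): max_ending_here = -7, max_so_far = 5
Position 4 (value -8): max_ending_here = -8, max_so_far = 5
Position 5 (value -9): max_ending_here = -9, max_so_far = 5

Maximum subarray: [5]
Maximum sum: 5

The maximum subarray is [5] with sum 5. This subarray runs from index 0 to index 0.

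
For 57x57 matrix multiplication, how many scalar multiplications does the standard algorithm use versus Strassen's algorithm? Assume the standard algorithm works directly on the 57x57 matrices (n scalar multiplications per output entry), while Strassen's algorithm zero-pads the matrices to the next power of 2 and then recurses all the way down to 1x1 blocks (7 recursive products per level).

Matrix multiplication for 57x57 matrices:

Strassen's algorithm requires power-of-2 dimensions. Pad 57x57 to 64x64 (next power of 2).

Standard algorithm: 57^3 = 185193 multiplications
Strassen's algorithm: 7^(log2(64)) = 7^6 = 117649 multiplications
Savings: 185193 - 117649 = 67544 multiplications

Standard: 185193 multiplications (57^3). Strassen: 117649 multiplications (7^6, after padding to 64x64). Strassen reduces 8 recursive multiplications to 7 at each level.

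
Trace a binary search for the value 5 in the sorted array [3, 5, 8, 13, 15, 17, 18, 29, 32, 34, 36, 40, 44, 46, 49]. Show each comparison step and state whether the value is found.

Binary search for 5 in [3, 5, 8, 13, 15, 17, 18, 29, 32, 34, 36, 40, 44, 46, 49]:

lo=0, hi=14, mid=7, arr[mid]=29 -> 29 > 5, search left half
lo=0, hi=6, mid=3, arr[mid]=13 -> 13 > 5, search left half
lo=0, hi=2, mid=1, arr[mid]=5 -> Found target at index 1!

Binary search finds 5 at index 1 after 3 comparisons. The search repeatedly halves the search space by comparing with the middle element.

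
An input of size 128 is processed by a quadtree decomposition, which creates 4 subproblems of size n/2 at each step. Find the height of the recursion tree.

For divide and conquer with division factor 2:

Problem sizes at each level:
Level 0: 128
Level 1: 64
Level 2: 32
Level 3: 16
Level 4: 8
Level 5: 4
Level 6: 2
Level 7: 1

The root is level 0 and the size-1 base case is level 7 (the tree spans levels 0 through 7, i.e. 8 levels counting the root), so the depth is the number of divisions: log_2(128) = 7

The recursion tree depth is log_2(128) = 7. At each level, the problem size is divided by 2, so it takes 7 divisions to reduce to a base case of size 1. The algorithm makes 4 recursive calls at each level.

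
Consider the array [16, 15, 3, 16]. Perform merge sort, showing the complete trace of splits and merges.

Merge sort trace:

Split: [16, 15, 3, 16] -> [16, 15] and [3, 16]
  Split: [16, 15] -> [16] and [15]
  Merge: [16] + [15] -> [15, 16]
  Split: [3, 16] -> [3] and [16]
  Merge: [3] + [16] -> [3, 16]
Merge: [15, 16] + [3, 16] -> [3, 15, 16, 16]

Final sorted array: [3, 15, 16, 16]

The merge sort proceeds by recursively splitting the array and merging sorted halves.
After all merges, the sorted array is [3, 15, 16, 16].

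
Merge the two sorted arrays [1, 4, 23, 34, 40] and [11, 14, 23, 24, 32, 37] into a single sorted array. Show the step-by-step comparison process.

Merging process:

Compare 1 vs 11: take 1 from left. Merged: [1]
Compare 4 vs 11: take 4 from left. Merged: [1, 4]
Compare 23 vs 11: take 11 from right. Merged: [1, 4, 11]
Compare 23 vs 14: take 14 from right. Merged: [1, 4, 11, 14]
Compare 23 vs 23: take 23 from left. Merged: [1, 4, 11, 14, 23]
Compare 34 vs 23: take 23 from right. Merged: [1, 4, 11, 14, 23, 23]
Compare 34 vs 24: take 24 from right. Merged: [1, 4, 11, 14, 23, 23, 24]
Compare 34 vs 32: take 32 from right. Merged: [1, 4, 11, 14, 23, 23, 24, 32]
Compare 34 vs 37: take 34 from left. Merged: [1, 4, 11, 14, 23, 23, 24, 32, 34]
Compare 40 vs 37: take 37 from right. Merged: [1, 4, 11, 14, 23, 23, 24, 32, 34, 37]
Append remaining from left: [40]. Merged: [1, 4, 11, 14, 23, 23, 24, 32, 34, 37, 40]

Final merged array: [1, 4, 11, 14, 23, 23, 24, 32, 34, 37, 40]
Total comparisons: 10

The merged array is [1, 4, 11, 14, 23, 23, 24, 32, 34, 37, 40], requiring 10 comparisons. The merge step runs in O(n) time where n is the total number of elements.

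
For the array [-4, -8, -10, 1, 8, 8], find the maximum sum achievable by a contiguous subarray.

Using Kadane's algorithm on [-4, -8, -10, 1, 8, 8]:

Scanning through the array:
Position 1 (value -8): max_ending_here = -8, max_so_far = -4
Position 2 (value -10): max_ending_here = -10, max_so_far = -4
Position 3 (value 1): max_ending_here = 1, max_so_far = 1
Position 4 (value 8): max_ending_here = 9, max_so_far = 9
Position 5 (value 8): max_ending_here = 17, max_so_far = 17

Maximum subarray: [1, 8, 8]
Maximum sum: 17

The maximum subarray is [1, 8, 8] with sum 17. This subarray runs from index 3 to index 5.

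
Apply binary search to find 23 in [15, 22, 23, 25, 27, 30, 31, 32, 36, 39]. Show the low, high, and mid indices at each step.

Binary search for 23 in [15, 22, 23, 25, 27, 30, 31, 32, 36, 39]:

lo=0, hi=9, mid=4, arr[mid]=27 -> 27 > 23, search left half
lo=0, hi=3, mid=1, arr[mid]=22 -> 22 < 23, search right half
lo=2, hi=3, mid=2, arr[mid]=23 -> Found target at index 2!

Binary search finds 23 at index 2 after 3 comparisons. The search repeatedly halves the search space by comparing with the middle element.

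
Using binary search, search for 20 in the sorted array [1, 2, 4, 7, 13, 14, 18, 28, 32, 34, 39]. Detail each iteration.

Binary search for 20 in [1, 2, 4, 7, 13, 14, 18, 28, 32, 34, 39]:

lo=0, hi=10, mid=5, arr[mid]=14 -> 14 < 20, search right half
lo=6, hi=10, mid=8, arr[mid]=32 -> 32 > 20, search left half
lo=6, hi=7, mid=6, arr[mid]=18 -> 18 < 20, search right half
lo=7, hi=7, mid=7, arr[mid]=28 -> 28 > 20, search left half
lo=7 > hi=6, target 20 not found

Binary search determines that 20 is not in the array after 4 comparisons. The search space was exhausted without finding the target.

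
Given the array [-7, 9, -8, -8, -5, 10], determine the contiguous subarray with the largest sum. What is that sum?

Using Kadane's algorithm on [-7, 9, -8, -8, -5, 10]:

Scanning through the array:
Position 1 (value 9): max_ending_here = 9, max_so_far = 9
Position 2 (value -8): max_ending_here = 1, max_so_far = 9
Position 3 (value -8): max_ending_here = -7, max_so_far = 9
Position 4 (value -5): max_ending_here = -5, max_so_far = 9
Position 5 (value 10): max_ending_here = 10, max_so_far = 10

Maximum subarray: [10]
Maximum sum: 10

The maximum subarray is [10] with sum 10. This subarray runs from index 5 to index 5.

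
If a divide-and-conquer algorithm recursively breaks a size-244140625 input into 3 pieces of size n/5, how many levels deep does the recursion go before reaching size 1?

For divide and conquer with division factor 5:

Problem sizes at each level:
Level 0: 244140625
Level 1: 48828125
Level 2: 9765625
Level 3: 1953125
Level 4: 390625
Level 5: 78125
Level 6: 15625
Level 7: 3125
Level 8: 625
Level 9: 125
Level 10: 25
Level 11: 5
Level 12: 1

The root is level 0 and the size-1 base case is level 12 (the tree spans levels 0 through 12, i.e. 13 levels counting the root), so the depth is the number of divisions: log_5(244140625) = 12

The recursion tree depth is log_5(244140625) = 12. At each level, the problem size is divided by 5, so it takes 12 divisions to reduce to a base case of size 1. The algorithm makes 3 recursive calls at each level.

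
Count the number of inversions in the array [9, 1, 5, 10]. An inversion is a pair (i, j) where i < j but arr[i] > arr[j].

Finding inversions in [9, 1, 5, 10]:

(0, 1): arr[0]=9 > arr[1]=1
(0, 2): arr[0]=9 > arr[2]=5

Total inversions: 2

The array has 2 inversion(s): (0,1), (0,2). Each pair (i,j) satisfies i < j and arr[i] > arr[j].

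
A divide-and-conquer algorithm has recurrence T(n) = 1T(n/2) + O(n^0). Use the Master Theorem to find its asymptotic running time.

Master Theorem for T(n) = 1T(n/2) + O(n^0):

a = 1, b = 2, c = 0
log_b(a) = log_2(1) = 0.0000

Case 2: c = 0 = log_2(1) = 0.0000
T(n) = O(n^0 log n) = O(log n)

For T(n) = 1T(n/2) + O(n^0): log_2(1) = 0.0000. This is Case 2 of the Master Theorem (c = log_b(a), equal work at all levels), giving O(log n).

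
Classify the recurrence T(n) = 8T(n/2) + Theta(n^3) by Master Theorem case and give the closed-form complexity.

Master Theorem for T(n) = 8T(n/2) + O(n^3):

a = 8, b = 2, c = 3
log_b(a) = log_2(8) = 3.0000

Case 2: c = 3 = log_2(8) = 3.0000
T(n) = O(n^3 log n) = O(n^3 log n)

For T(n) = 8T(n/2) + O(n^3): log_2(8) = 3.0000. This is Case 2 of the Master Theorem (c = log_b(a), equal work at all levels), giving O(n^3 log n).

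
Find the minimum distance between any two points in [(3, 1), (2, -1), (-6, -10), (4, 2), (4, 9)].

Computing all pairwise distances among 5 points:

d((3, 1), (2, -1)) = 2.2361
d((3, 1), (-6, -10)) = 14.2127
d((3, 1), (4, 2)) = 1.4142 <-- minimum
d((3, 1), (4, 9)) = 8.0623
d((2, -1), (-6, -10)) = 12.0416
d((2, -1), (4, 2)) = 3.6056
d((2, -1), (4, 9)) = 10.198
d((-6, -10), (4, 2)) = 15.6205
d((-6, -10), (4, 9)) = 21.4709
d((4, 2), (4, 9)) = 7.0

Closest pair: (3, 1) and (4, 2) with distance 1.4142

The closest pair is (3, 1) and (4, 2) with Euclidean distance 1.4142. For 5 points, brute-force pairwise comparison is shown above. For large n, the divide-and-conquer algorithm (sort by x, recurse on halves, check the dividing strip) achieves O(n log n).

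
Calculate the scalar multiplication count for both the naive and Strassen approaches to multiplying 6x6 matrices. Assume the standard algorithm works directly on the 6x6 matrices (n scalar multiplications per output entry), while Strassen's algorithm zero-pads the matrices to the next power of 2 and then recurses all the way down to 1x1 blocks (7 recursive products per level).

Matrix multiplication for 6x6 matrices:

Strassen's algorithm requires power-of-2 dimensions. Pad 6x6 to 8x8 (next power of 2).

Standard algorithm: 6^3 = 216 multiplications
Strassen's algorithm: 7^(log2(8)) = 7^3 = 343 multiplications
Difference: 216 - 343 = -127 (Strassen uses MORE here due to padding overhead — for small or just-over-power-of-2 n, padding can outweigh the per-level savings)

Standard: 216 multiplications (6^3). Strassen: 343 multiplications (7^3, after padding to 8x8). Strassen reduces 8 recursive multiplications to 7 at each level.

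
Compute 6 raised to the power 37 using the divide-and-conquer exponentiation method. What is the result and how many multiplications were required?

Computing 6^37 by squaring (build up from 6^1; each line after the first costs one multiplication):

6^1 = 6
6^2 = (6^1)^2 = 6^2 = 36
6^4 = (6^2)^2 = 36^2 = 1296
6^8 = (6^4)^2 = 1296^2 = 1679616
6^9 = 6 * 6^8 = 6 * 1679616 = 10077696
6^18 = (6^9)^2 = 10077696^2 = 101559956668416
6^36 = (6^18)^2 = 101559956668416^2 = 10314424798490535546171949056
6^37 = 6 * 6^36 = 6 * 10314424798490535546171949056 = 61886548790943213277031694336

Result: 61886548790943213277031694336
Multiplications needed: 7 (7 lines after 6^1)

6^37 = 61886548790943213277031694336. Using exponentiation by squaring, this requires 7 multiplications. The key idea: if the exponent is even, square the half-power; if odd, multiply by the base once.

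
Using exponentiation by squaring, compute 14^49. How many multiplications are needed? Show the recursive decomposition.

Computing 14^49 by squaring (build up from 14^1; each line after the first costs one multiplication):

14^1 = 14
14^2 = (14^1)^2 = 14^2 = 196
14^3 = 14 * 14^2 = 14 * 196 = 2744
14^6 = (14^3)^2 = 2744^2 = 7529536
14^12 = (14^6)^2 = 7529536^2 = 56693912375296
14^24 = (14^12)^2 = 56693912375296^2 = 3214199700417740936751087616
14^48 = (14^24)^2 = 3214199700417740936751087616^2 = 10331079714165495587340637070279506584015829758908563456
14^49 = 14 * 14^48 = 14 * 10331079714165495587340637070279506584015829758908563456 = 144635115998316938222768918983913092176221616624719888384

Result: 144635115998316938222768918983913092176221616624719888384
Multiplications needed: 7 (7 lines after 14^1)

14^49 = 144635115998316938222768918983913092176221616624719888384. Using exponentiation by squaring, this requires 7 multiplications. The key idea: if the exponent is even, square the half-power; if odd, multiply by the base once.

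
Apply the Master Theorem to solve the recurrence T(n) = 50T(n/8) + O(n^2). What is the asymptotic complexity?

Master Theorem for T(n) = 50T(n/8) + O(n^2):

a = 50, b = 8, c = 2
log_b(a) = log_8(50) = 1.8813

Case 3: c = 2 > log_8(50) = 1.8813
T(n) = O(n^2) = O(n^2)

For T(n) = 50T(n/8) + O(n^2): log_8(50) = 1.8813. This is Case 3 of the Master Theorem (c > log_b(a), work dominated by root), giving O(n^2).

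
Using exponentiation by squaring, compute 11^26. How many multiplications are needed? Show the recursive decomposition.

Computing 11^26 by squaring (build up from 11^1; each line after the first costs one multiplication):

11^1 = 11
11^2 = (11^1)^2 = 11^2 = 121
11^3 = 11 * 11^2 = 11 * 121 = 1331
11^6 = (11^3)^2 = 1331^2 = 1771561
11^12 = (11^6)^2 = 1771561^2 = 3138428376721
11^13 = 11 * 11^12 = 11 * 3138428376721 = 34522712143931
11^26 = (11^13)^2 = 34522712143931^2 = 1191817653772720942460132761

Result: 1191817653772720942460132761
Multiplications needed: 6 (6 lines after 11^1)

11^26 = 1191817653772720942460132761. Using exponentiation by squaring, this requires 6 multiplications. The key idea: if the exponent is even, square the half-power; if odd, multiply by the base once.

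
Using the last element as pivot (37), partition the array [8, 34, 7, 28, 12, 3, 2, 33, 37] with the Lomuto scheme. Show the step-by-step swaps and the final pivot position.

Lomuto partition with pivot = 37:

Initial array: [8, 34, 7, 28, 12, 3, 2, 33, 37]

arr[0]=8 <= 37: swap with position 0, array becomes [8, 34, 7, 28, 12, 3, 2, 33, 37]
arr[1]=34 <= 37: swap with position 1, array becomes [8, 34, 7, 28, 12, 3, 2, 33, 37]
arr[2]=7 <= 37: swap with position 2, array becomes [8, 34, 7, 28, 12, 3, 2, 33, 37]
arr[3]=28 <= 37: swap with position 3, array becomes [8, 34, 7, 28, 12, 3, 2, 33, 37]
arr[4]=12 <= 37: swap with position 4, array becomes [8, 34, 7, 28, 12, 3, 2, 33, 37]
arr[5]=3 <= 37: swap with position 5, array becomes [8, 34, 7, 28, 12, 3, 2, 33, 37]
arr[6]=2 <= 37: swap with position 6, array becomes [8, 34, 7, 28, 12, 3, 2, 33, 37]
arr[7]=33 <= 37: swap with position 7, array becomes [8, 34, 7, 28, 12, 3, 2, 33, 37]

Place pivot at position 8: [8, 34, 7, 28, 12, 3, 2, 33, 37]
Pivot position: 8

After partitioning with pivot 37, the array becomes [8, 34, 7, 28, 12, 3, 2, 33, 37]. The pivot is placed at index 8. All elements to the left of the pivot are <= 37, and all elements to the right are > 37.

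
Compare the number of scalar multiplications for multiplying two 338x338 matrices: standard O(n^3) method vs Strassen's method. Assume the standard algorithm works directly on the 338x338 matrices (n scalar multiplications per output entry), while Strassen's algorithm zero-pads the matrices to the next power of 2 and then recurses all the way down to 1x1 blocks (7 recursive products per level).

Matrix multiplication for 338x338 matrices:

Strassen's algorithm requires power-of-2 dimensions. Pad 338x338 to 512x512 (next power of 2).

Standard algorithm: 338^3 = 38614472 multiplications
Strassen's algorithm: 7^(log2(512)) = 7^9 = 40353607 multiplications
Difference: 38614472 - 40353607 = -1739135 (Strassen uses MORE here due to padding overhead — for small or just-over-power-of-2 n, padding can outweigh the per-level savings)

Standard: 38614472 multiplications (338^3). Strassen: 40353607 multiplications (7^9, after padding to 512x512). Strassen reduces 8 recursive multiplications to 7 at each level.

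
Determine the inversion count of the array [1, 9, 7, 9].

Finding inversions in [1, 9, 7, 9]:

(1, 2): arr[1]=9 > arr[2]=7

Total inversions: 1

The array has 1 inversion(s): (1,2). Each pair (i,j) satisfies i < j and arr[i] > arr[j].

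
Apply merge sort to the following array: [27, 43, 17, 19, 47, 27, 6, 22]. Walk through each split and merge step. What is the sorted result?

Merge sort trace:

Split: [27, 43, 17, 19, 47, 27, 6, 22] -> [27, 43, 17, 19] and [47, 27, 6, 22]
  Split: [27, 43, 17, 19] -> [27, 43] and [17, 19]
    Split: [27, 43] -> [27] and [43]
    Merge: [27] + [43] -> [27, 43]
    Split: [17, 19] -> [17] and [19]
    Merge: [17] + [19] -> [17, 19]
  Merge: [27, 43] + [17, 19] -> [17, 19, 27, 43]
  Split: [47, 27, 6, 22] -> [47, 27] and [6, 22]
    Split: [47, 27] -> [47] and [27]
    Merge: [47] + [27] -> [27, 47]
    Split: [6, 22] -> [6] and [22]
    Merge: [6] + [22] -> [6, 22]
  Merge: [27, 47] + [6, 22] -> [6, 22, 27, 47]
Merge: [17, 19, 27, 43] + [6, 22, 27, 47] -> [6, 17, 19, 22, 27, 27, 43, 47]

Final sorted array: [6, 17, 19, 22, 27, 27, 43, 47]

The merge sort proceeds by recursively splitting the array and merging sorted halves.
After all merges, the sorted array is [6, 17, 19, 22, 27, 27, 43, 47].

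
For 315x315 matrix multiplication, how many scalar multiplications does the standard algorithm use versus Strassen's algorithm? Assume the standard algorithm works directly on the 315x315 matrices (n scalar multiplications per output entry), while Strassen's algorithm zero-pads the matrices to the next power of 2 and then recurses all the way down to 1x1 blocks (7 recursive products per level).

Matrix multiplication for 315x315 matrices:

Strassen's algorithm requires power-of-2 dimensions. Pad 315x315 to 512x512 (next power of 2).

Standard algorithm: 315^3 = 31255875 multiplications
Strassen's algorithm: 7^(log2(512)) = 7^9 = 40353607 multiplications
Difference: 31255875 - 40353607 = -9097732 (Strassen uses MORE here due to padding overhead — for small or just-over-power-of-2 n, padding can outweigh the per-level savings)

Standard: 31255875 multiplications (315^3). Strassen: 40353607 multiplications (7^9, after padding to 512x512). Strassen reduces 8 recursive multiplications to 7 at each level.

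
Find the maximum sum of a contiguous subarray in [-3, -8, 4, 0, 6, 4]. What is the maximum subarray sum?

Using Kadane's algorithm on [-3, -8, 4, 0, 6, 4]:

Scanning through the array:
Position 1 (value -8): max_ending_here = -8, max_so_far = -3
Position 2 (value 4): max_ending_here = 4, max_so_far = 4
Position 3 (value 0): max_ending_here = 4, max_so_far = 4
Position 4 (value 6): max_ending_here = 10, max_so_far = 10
Position 5 (value 4): max_ending_here = 14, max_so_far = 14

Maximum subarray: [4, 0, 6, 4]
Maximum sum: 14

The maximum subarray is [4, 0, 6, 4] with sum 14. This subarray runs from index 2 to index 5.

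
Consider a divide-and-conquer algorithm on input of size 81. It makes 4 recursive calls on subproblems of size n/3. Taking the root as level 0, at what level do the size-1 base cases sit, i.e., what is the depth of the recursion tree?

For divide and conquer with division factor 3:

Problem sizes at each level:
Level 0: 81
Level 1: 27
Level 2: 9
Level 3: 3
Level 4: 1

The root is level 0 and the size-1 base case is level 4 (the tree spans levels 0 through 4, i.e. 5 levels counting the root), so the depth is the number of divisions: log_3(81) = 4

The recursion tree depth is log_3(81) = 4. At each level, the problem size is divided by 3, so it takes 4 divisions to reduce to a base case of size 1. The algorithm makes 4 recursive calls at each level.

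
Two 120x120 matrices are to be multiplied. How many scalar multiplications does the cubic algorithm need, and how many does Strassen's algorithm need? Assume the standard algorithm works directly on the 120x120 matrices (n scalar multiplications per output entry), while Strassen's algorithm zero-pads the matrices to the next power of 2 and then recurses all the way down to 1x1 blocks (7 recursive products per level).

Matrix multiplication for 120x120 matrices:

Strassen's algorithm requires power-of-2 dimensions. Pad 120x120 to 128x128 (next power of 2).

Standard algorithm: 120^3 = 1728000 multiplications
Strassen's algorithm: 7^(log2(128)) = 7^7 = 823543 multiplications
Savings: 1728000 - 823543 = 904457 multiplications

Standard: 1728000 multiplications (120^3). Strassen: 823543 multiplications (7^7, after padding to 128x128). Strassen reduces 8 recursive multiplications to 7 at each level.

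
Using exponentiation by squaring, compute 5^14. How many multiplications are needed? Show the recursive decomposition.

Computing 5^14 by squaring (build up from 5^1; each line after the first costs one multiplication):

5^1 = 5
5^2 = (5^1)^2 = 5^2 = 25
5^3 = 5 * 5^2 = 5 * 25 = 125
5^6 = (5^3)^2 = 125^2 = 15625
5^7 = 5 * 5^6 = 5 * 15625 = 78125
5^14 = (5^7)^2 = 78125^2 = 6103515625

Result: 6103515625
Multiplications needed: 5 (5 lines after 5^1)

5^14 = 6103515625. Using exponentiation by squaring, this requires 5 multiplications. The key idea: if the exponent is even, square the half-power; if odd, multiply by the base once.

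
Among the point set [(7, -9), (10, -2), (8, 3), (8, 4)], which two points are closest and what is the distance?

Computing all pairwise distances among 4 points:

d((7, -9), (10, -2)) = 7.6158
d((7, -9), (8, 3)) = 12.0416
d((7, -9), (8, 4)) = 13.0384
d((10, -2), (8, 3)) = 5.3852
d((10, -2), (8, 4)) = 6.3246
d((8, 3), (8, 4)) = 1.0 <-- minimum

Closest pair: (8, 3) and (8, 4) with distance 1.0

The closest pair is (8, 3) and (8, 4) with Euclidean distance 1.0. For 4 points, brute-force pairwise comparison is shown above. For large n, the divide-and-conquer algorithm (sort by x, recurse on halves, check the dividing strip) achieves O(n log n).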